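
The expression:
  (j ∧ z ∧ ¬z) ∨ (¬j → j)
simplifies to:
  j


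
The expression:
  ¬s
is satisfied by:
  {s: False}


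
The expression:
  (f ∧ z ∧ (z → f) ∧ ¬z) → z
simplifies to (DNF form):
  True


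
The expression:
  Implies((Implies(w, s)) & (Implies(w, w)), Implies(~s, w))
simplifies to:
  s | w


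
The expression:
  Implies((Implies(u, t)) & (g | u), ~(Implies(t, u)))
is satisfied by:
  {u: False, t: False, g: False}
  {u: True, t: False, g: False}
  {g: True, u: True, t: False}
  {t: True, u: False, g: False}
  {t: True, g: True, u: False}


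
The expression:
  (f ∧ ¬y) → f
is always true.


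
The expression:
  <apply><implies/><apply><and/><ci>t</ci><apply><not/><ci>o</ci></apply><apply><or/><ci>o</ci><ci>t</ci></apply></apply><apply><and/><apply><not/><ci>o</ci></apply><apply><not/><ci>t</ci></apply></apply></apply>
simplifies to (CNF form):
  <apply><or/><ci>o</ci><apply><not/><ci>t</ci></apply></apply>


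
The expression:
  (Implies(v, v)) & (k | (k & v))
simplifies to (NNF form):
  k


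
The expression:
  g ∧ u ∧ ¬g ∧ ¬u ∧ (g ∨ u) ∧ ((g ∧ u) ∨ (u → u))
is never true.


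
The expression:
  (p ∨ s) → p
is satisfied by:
  {p: True, s: False}
  {s: False, p: False}
  {s: True, p: True}


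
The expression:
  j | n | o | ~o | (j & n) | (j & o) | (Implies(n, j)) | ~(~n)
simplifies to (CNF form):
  True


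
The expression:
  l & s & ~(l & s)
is never true.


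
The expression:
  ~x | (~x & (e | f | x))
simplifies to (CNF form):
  ~x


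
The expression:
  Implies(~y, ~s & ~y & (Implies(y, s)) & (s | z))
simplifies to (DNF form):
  y | (z & ~s)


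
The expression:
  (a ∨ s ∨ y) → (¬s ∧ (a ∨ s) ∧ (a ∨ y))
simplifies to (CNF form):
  ¬s ∧ (a ∨ ¬y)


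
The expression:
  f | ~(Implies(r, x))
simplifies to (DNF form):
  f | (r & ~x)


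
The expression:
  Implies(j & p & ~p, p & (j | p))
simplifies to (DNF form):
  True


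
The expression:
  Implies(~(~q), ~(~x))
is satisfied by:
  {x: True, q: False}
  {q: False, x: False}
  {q: True, x: True}


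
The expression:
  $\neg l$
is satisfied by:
  {l: False}


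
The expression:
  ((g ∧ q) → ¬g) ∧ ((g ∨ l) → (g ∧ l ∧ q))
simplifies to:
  ¬g ∧ ¬l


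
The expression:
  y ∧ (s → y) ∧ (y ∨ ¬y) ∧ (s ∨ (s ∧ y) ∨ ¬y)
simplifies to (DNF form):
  s ∧ y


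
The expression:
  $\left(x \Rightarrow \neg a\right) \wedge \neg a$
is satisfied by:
  {a: False}


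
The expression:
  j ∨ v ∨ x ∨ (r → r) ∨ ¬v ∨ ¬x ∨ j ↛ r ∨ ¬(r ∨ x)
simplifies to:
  True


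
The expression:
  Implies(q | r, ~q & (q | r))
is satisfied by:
  {q: False}


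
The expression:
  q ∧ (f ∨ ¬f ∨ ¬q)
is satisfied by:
  {q: True}


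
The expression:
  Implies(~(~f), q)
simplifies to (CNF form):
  q | ~f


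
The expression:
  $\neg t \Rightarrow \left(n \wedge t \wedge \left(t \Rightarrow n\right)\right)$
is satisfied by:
  {t: True}


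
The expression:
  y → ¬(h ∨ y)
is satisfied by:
  {y: False}


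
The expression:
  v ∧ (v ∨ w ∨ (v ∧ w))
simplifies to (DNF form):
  v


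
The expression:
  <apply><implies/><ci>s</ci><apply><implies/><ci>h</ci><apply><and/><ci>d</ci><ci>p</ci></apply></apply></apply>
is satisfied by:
  {d: True, p: True, s: False, h: False}
  {d: True, p: False, s: False, h: False}
  {p: True, d: False, s: False, h: False}
  {d: False, p: False, s: False, h: False}
  {h: True, d: True, p: True, s: False}
  {h: True, d: True, p: False, s: False}
  {h: True, p: True, d: False, s: False}
  {h: True, p: False, d: False, s: False}
  {d: True, s: True, p: True, h: False}
  {d: True, s: True, p: False, h: False}
  {s: True, p: True, d: False, h: False}
  {s: True, d: False, p: False, h: False}
  {h: True, d: True, s: True, p: True}


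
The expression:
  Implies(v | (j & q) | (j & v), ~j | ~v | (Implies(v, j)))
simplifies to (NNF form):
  True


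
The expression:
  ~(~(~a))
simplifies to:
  ~a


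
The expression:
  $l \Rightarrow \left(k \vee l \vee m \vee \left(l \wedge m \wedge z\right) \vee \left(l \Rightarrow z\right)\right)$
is always true.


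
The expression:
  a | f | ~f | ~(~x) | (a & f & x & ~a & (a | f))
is always true.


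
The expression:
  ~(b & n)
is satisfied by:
  {n: False, b: False}
  {b: True, n: False}
  {n: True, b: False}


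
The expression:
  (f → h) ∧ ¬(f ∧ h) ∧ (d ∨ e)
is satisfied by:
  {d: True, e: True, f: False}
  {d: True, f: False, e: False}
  {e: True, f: False, d: False}


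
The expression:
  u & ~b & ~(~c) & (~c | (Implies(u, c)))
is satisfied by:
  {c: True, u: True, b: False}


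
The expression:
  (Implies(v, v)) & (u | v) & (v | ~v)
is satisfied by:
  {v: True, u: True}
  {v: True, u: False}
  {u: True, v: False}


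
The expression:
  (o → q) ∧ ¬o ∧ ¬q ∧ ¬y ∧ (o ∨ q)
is never true.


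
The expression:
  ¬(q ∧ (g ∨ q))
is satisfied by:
  {q: False}


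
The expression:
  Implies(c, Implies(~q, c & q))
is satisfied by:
  {q: True, c: False}
  {c: False, q: False}
  {c: True, q: True}


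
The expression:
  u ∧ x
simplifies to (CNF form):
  u ∧ x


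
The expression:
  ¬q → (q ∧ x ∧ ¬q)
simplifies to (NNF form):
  q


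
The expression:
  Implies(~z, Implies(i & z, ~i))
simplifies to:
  True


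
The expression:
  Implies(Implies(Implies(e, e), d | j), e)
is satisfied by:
  {e: True, j: False, d: False}
  {d: True, e: True, j: False}
  {e: True, j: True, d: False}
  {d: True, e: True, j: True}
  {d: False, j: False, e: False}


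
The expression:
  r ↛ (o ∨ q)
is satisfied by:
  {r: True, q: False, o: False}


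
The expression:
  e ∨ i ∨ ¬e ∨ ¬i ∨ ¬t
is always true.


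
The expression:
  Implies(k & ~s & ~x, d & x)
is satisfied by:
  {s: True, x: True, k: False}
  {s: True, k: False, x: False}
  {x: True, k: False, s: False}
  {x: False, k: False, s: False}
  {s: True, x: True, k: True}
  {s: True, k: True, x: False}
  {x: True, k: True, s: False}


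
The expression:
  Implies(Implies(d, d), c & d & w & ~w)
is never true.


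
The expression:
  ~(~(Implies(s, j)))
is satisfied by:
  {j: True, s: False}
  {s: False, j: False}
  {s: True, j: True}


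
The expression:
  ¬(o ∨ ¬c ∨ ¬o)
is never true.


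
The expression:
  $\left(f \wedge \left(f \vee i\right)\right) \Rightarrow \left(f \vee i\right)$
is always true.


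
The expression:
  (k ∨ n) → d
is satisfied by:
  {d: True, n: False, k: False}
  {d: True, k: True, n: False}
  {d: True, n: True, k: False}
  {d: True, k: True, n: True}
  {k: False, n: False, d: False}


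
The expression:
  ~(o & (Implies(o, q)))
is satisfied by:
  {o: False, q: False}
  {q: True, o: False}
  {o: True, q: False}


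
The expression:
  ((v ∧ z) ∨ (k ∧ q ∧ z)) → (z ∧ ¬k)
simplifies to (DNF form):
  (¬q ∧ ¬v) ∨ ¬k ∨ ¬z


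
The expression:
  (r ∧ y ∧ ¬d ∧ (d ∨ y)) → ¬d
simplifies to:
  True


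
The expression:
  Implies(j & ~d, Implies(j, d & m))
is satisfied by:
  {d: True, j: False}
  {j: False, d: False}
  {j: True, d: True}


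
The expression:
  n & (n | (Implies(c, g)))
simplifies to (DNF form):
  n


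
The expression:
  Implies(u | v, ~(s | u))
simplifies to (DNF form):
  (~s & ~u) | (~u & ~v)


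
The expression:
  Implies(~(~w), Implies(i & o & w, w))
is always true.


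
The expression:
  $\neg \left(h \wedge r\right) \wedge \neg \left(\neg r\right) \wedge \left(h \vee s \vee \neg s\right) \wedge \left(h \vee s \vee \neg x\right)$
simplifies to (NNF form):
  $r \wedge \neg h \wedge \left(s \vee \neg x\right)$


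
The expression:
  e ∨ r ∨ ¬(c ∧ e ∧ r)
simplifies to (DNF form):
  True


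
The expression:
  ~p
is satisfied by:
  {p: False}


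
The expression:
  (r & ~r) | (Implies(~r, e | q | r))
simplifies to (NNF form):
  e | q | r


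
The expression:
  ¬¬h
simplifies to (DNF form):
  h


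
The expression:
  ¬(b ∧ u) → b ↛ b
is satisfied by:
  {u: True, b: True}


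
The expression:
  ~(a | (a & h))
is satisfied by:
  {a: False}


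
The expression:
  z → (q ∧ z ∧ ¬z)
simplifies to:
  ¬z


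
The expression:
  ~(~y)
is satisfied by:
  {y: True}


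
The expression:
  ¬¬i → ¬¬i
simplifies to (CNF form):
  True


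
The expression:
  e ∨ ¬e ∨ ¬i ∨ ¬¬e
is always true.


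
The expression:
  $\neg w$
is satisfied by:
  {w: False}


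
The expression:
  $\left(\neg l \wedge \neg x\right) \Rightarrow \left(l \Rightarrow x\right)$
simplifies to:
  $\text{True}$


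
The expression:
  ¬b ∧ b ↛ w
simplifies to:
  False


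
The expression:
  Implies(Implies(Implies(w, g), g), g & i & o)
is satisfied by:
  {i: True, o: True, w: False, g: False}
  {i: True, o: False, w: False, g: False}
  {o: True, i: False, w: False, g: False}
  {i: False, o: False, w: False, g: False}
  {i: True, g: True, o: True, w: False}
  {i: True, g: True, w: True, o: True}


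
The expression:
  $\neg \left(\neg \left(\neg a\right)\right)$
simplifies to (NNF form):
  $\neg a$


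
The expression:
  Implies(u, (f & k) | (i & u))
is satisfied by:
  {i: True, k: True, f: True, u: False}
  {i: True, k: True, f: False, u: False}
  {i: True, f: True, u: False, k: False}
  {i: True, f: False, u: False, k: False}
  {k: True, f: True, u: False, i: False}
  {k: True, f: False, u: False, i: False}
  {f: True, k: False, u: False, i: False}
  {f: False, k: False, u: False, i: False}
  {i: True, k: True, u: True, f: True}
  {i: True, k: True, u: True, f: False}
  {i: True, u: True, f: True, k: False}
  {i: True, u: True, f: False, k: False}
  {k: True, u: True, f: True, i: False}


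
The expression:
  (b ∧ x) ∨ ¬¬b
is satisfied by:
  {b: True}


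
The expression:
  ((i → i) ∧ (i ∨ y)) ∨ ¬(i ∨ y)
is always true.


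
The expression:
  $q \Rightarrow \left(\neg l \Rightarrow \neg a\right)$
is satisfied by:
  {l: True, a: False, q: False}
  {l: False, a: False, q: False}
  {q: True, l: True, a: False}
  {q: True, l: False, a: False}
  {a: True, l: True, q: False}
  {a: True, l: False, q: False}
  {a: True, q: True, l: True}


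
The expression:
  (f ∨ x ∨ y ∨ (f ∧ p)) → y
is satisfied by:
  {y: True, f: False, x: False}
  {y: True, x: True, f: False}
  {y: True, f: True, x: False}
  {y: True, x: True, f: True}
  {x: False, f: False, y: False}


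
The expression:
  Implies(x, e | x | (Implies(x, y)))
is always true.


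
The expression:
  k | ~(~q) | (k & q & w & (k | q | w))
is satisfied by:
  {k: True, q: True}
  {k: True, q: False}
  {q: True, k: False}


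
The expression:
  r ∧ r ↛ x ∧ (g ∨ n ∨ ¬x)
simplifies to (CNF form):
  r ∧ ¬x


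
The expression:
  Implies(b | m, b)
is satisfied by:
  {b: True, m: False}
  {m: False, b: False}
  {m: True, b: True}


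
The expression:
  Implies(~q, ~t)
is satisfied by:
  {q: True, t: False}
  {t: False, q: False}
  {t: True, q: True}


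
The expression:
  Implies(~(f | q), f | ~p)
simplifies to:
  f | q | ~p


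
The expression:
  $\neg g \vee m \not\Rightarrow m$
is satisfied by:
  {g: False}


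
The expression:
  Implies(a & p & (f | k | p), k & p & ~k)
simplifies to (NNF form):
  ~a | ~p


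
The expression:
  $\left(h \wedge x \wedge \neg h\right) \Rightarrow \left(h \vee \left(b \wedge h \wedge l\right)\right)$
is always true.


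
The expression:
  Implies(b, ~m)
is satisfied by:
  {m: False, b: False}
  {b: True, m: False}
  {m: True, b: False}


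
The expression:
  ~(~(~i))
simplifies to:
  ~i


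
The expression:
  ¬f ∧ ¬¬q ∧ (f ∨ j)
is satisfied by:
  {j: True, q: True, f: False}


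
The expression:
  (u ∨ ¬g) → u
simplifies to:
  g ∨ u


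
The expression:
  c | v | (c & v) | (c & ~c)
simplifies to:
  c | v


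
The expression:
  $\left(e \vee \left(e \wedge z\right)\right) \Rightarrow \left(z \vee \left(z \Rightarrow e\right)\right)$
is always true.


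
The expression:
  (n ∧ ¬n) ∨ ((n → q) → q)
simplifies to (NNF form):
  n ∨ q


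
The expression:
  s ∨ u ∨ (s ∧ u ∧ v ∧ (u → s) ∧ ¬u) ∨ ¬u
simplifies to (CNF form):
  True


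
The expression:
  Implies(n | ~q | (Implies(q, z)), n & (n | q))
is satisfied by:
  {n: True, q: True, z: False}
  {n: True, q: False, z: False}
  {n: True, z: True, q: True}
  {n: True, z: True, q: False}
  {q: True, z: False, n: False}


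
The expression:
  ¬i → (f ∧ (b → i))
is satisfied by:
  {i: True, f: True, b: False}
  {i: True, b: False, f: False}
  {i: True, f: True, b: True}
  {i: True, b: True, f: False}
  {f: True, b: False, i: False}


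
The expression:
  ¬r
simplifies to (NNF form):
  ¬r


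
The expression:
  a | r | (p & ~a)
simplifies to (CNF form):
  a | p | r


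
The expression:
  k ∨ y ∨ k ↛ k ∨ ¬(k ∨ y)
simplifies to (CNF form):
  True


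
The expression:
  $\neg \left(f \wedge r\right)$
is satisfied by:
  {r: False, f: False}
  {f: True, r: False}
  {r: True, f: False}


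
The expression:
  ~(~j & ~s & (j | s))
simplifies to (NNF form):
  True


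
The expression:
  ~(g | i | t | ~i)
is never true.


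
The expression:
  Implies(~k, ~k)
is always true.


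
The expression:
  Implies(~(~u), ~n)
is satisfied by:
  {u: False, n: False}
  {n: True, u: False}
  {u: True, n: False}


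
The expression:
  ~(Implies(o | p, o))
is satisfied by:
  {p: True, o: False}


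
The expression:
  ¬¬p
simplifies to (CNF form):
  p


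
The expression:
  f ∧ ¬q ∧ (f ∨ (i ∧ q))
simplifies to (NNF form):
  f ∧ ¬q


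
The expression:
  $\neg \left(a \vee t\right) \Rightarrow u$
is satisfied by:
  {a: True, t: True, u: True}
  {a: True, t: True, u: False}
  {a: True, u: True, t: False}
  {a: True, u: False, t: False}
  {t: True, u: True, a: False}
  {t: True, u: False, a: False}
  {u: True, t: False, a: False}


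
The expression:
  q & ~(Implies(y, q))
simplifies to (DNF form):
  False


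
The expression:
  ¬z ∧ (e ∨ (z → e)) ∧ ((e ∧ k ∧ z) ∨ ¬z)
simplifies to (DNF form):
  ¬z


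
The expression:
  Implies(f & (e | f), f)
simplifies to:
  True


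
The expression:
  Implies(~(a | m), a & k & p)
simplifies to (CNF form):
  a | m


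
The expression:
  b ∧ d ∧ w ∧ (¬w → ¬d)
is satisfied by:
  {w: True, b: True, d: True}


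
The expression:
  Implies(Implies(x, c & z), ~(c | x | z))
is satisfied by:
  {x: True, z: False, c: False}
  {z: False, c: False, x: False}
  {x: True, c: True, z: False}
  {x: True, z: True, c: False}


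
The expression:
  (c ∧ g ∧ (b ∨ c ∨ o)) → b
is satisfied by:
  {b: True, g: False, c: False}
  {g: False, c: False, b: False}
  {b: True, c: True, g: False}
  {c: True, g: False, b: False}
  {b: True, g: True, c: False}
  {g: True, b: False, c: False}
  {b: True, c: True, g: True}


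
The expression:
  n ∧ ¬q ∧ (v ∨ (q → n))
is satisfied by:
  {n: True, q: False}


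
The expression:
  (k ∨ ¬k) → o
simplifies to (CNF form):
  o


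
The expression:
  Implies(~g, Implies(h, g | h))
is always true.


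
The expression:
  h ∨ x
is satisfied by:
  {x: True, h: True}
  {x: True, h: False}
  {h: True, x: False}


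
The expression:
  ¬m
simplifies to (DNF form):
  ¬m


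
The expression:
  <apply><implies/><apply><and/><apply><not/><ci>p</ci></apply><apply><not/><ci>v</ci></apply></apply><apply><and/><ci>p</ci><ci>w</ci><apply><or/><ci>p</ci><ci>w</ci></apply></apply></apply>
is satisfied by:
  {v: True, p: True}
  {v: True, p: False}
  {p: True, v: False}


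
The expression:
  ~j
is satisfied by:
  {j: False}


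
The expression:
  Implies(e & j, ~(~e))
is always true.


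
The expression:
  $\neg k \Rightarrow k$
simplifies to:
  $k$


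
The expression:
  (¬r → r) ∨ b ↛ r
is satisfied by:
  {r: True, b: True}
  {r: True, b: False}
  {b: True, r: False}


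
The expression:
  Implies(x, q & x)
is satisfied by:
  {q: True, x: False}
  {x: False, q: False}
  {x: True, q: True}


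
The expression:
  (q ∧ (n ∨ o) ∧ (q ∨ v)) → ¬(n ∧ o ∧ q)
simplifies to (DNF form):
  ¬n ∨ ¬o ∨ ¬q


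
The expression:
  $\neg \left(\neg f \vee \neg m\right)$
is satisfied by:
  {m: True, f: True}


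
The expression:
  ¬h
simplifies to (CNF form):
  ¬h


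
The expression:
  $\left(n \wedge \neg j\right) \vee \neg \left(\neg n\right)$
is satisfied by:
  {n: True}


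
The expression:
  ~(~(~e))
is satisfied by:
  {e: False}


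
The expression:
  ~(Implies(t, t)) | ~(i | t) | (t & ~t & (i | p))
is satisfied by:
  {i: False, t: False}


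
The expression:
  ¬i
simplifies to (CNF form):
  ¬i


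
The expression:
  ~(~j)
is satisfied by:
  {j: True}


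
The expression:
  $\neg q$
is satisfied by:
  {q: False}


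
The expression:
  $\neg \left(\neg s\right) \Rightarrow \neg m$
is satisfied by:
  {s: False, m: False}
  {m: True, s: False}
  {s: True, m: False}


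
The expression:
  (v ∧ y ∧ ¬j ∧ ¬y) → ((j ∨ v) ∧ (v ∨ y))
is always true.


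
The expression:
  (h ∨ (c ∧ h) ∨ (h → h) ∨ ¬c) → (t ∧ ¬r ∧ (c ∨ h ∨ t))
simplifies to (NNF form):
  t ∧ ¬r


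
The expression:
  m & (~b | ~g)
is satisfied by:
  {m: True, g: False, b: False}
  {m: True, b: True, g: False}
  {m: True, g: True, b: False}


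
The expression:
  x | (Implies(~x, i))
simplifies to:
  i | x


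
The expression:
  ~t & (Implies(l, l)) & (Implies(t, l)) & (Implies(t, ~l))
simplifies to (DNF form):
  ~t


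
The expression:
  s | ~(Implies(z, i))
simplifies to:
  s | (z & ~i)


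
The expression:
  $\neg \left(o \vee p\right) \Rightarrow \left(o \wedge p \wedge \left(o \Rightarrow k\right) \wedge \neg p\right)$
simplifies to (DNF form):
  $o \vee p$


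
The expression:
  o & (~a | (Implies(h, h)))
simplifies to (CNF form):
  o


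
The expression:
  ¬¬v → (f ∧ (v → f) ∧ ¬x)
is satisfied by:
  {f: True, x: False, v: False}
  {x: False, v: False, f: False}
  {f: True, x: True, v: False}
  {x: True, f: False, v: False}
  {v: True, f: True, x: False}


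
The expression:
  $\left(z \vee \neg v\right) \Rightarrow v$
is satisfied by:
  {v: True}


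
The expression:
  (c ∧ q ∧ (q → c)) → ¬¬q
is always true.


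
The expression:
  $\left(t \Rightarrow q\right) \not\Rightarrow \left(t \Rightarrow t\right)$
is never true.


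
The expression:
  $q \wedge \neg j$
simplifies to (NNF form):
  $q \wedge \neg j$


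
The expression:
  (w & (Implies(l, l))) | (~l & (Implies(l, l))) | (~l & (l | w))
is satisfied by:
  {w: True, l: False}
  {l: False, w: False}
  {l: True, w: True}


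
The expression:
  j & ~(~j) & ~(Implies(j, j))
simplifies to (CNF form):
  False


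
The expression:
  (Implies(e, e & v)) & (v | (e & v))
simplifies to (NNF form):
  v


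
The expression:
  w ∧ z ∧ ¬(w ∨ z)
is never true.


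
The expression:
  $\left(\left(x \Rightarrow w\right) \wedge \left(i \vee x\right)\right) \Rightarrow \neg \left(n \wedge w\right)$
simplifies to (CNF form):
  $\left(\neg i \vee \neg n \vee \neg w\right) \wedge \left(\neg n \vee \neg w \vee \neg x\right)$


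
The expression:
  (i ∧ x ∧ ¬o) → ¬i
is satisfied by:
  {o: True, x: False, i: False}
  {o: False, x: False, i: False}
  {i: True, o: True, x: False}
  {i: True, o: False, x: False}
  {x: True, o: True, i: False}
  {x: True, o: False, i: False}
  {x: True, i: True, o: True}


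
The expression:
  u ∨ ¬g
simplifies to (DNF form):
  u ∨ ¬g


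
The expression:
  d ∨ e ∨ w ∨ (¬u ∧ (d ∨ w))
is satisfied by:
  {d: True, e: True, w: True}
  {d: True, e: True, w: False}
  {d: True, w: True, e: False}
  {d: True, w: False, e: False}
  {e: True, w: True, d: False}
  {e: True, w: False, d: False}
  {w: True, e: False, d: False}


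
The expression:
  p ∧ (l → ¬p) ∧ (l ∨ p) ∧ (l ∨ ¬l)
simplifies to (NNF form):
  p ∧ ¬l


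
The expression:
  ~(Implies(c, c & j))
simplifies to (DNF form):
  c & ~j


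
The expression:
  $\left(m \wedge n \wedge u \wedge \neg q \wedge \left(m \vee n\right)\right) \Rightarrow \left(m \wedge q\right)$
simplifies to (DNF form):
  $q \vee \neg m \vee \neg n \vee \neg u$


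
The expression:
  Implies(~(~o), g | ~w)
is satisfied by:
  {g: True, w: False, o: False}
  {w: False, o: False, g: False}
  {o: True, g: True, w: False}
  {o: True, w: False, g: False}
  {g: True, w: True, o: False}
  {w: True, g: False, o: False}
  {o: True, w: True, g: True}


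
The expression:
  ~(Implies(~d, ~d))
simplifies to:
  False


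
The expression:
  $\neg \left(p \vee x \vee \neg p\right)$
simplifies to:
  $\text{False}$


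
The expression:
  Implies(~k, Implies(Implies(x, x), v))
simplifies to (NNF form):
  k | v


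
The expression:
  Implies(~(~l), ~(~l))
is always true.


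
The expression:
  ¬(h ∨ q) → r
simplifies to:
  h ∨ q ∨ r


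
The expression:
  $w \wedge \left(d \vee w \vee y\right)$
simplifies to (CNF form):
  $w$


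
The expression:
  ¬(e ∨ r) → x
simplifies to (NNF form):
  e ∨ r ∨ x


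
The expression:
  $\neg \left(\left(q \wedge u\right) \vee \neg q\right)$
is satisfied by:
  {q: True, u: False}


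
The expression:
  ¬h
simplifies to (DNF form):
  ¬h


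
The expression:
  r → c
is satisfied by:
  {c: True, r: False}
  {r: False, c: False}
  {r: True, c: True}


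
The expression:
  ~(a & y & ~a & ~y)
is always true.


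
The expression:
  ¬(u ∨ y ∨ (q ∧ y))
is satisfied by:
  {u: False, y: False}


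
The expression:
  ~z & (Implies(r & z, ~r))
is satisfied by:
  {z: False}


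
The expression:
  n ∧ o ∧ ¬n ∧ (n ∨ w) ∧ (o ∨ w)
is never true.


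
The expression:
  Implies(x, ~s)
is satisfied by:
  {s: False, x: False}
  {x: True, s: False}
  {s: True, x: False}


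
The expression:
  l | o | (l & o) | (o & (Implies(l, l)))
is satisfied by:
  {o: True, l: True}
  {o: True, l: False}
  {l: True, o: False}


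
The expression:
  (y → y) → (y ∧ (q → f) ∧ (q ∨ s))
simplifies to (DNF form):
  (f ∧ q ∧ y) ∨ (f ∧ s ∧ y) ∨ (q ∧ y ∧ ¬q) ∨ (s ∧ y ∧ ¬q)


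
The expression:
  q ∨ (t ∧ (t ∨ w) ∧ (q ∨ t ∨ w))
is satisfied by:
  {t: True, q: True}
  {t: True, q: False}
  {q: True, t: False}


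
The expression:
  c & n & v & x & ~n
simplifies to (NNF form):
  False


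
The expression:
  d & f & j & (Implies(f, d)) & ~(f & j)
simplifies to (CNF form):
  False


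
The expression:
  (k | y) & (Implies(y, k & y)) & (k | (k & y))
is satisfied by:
  {k: True}


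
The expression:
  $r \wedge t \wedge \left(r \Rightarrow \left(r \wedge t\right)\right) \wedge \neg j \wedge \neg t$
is never true.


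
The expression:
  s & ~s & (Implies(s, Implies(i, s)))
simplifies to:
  False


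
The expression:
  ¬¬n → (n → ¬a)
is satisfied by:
  {n: False, a: False}
  {a: True, n: False}
  {n: True, a: False}


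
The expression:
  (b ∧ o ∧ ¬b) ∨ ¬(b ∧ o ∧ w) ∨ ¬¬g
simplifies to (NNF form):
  g ∨ ¬b ∨ ¬o ∨ ¬w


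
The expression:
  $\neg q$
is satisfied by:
  {q: False}


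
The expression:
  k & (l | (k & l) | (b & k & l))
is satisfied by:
  {k: True, l: True}


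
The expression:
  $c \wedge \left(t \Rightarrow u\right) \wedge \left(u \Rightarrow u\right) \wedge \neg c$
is never true.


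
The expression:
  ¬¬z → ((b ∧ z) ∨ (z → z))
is always true.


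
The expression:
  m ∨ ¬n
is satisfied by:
  {m: True, n: False}
  {n: False, m: False}
  {n: True, m: True}


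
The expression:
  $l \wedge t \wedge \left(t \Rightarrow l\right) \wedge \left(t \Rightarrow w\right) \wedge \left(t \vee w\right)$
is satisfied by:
  {t: True, w: True, l: True}


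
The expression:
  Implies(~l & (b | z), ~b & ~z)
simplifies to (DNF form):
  l | (~b & ~z)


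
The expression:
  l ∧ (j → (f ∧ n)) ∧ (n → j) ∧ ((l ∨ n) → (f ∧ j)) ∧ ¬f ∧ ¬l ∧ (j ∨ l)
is never true.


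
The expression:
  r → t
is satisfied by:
  {t: True, r: False}
  {r: False, t: False}
  {r: True, t: True}


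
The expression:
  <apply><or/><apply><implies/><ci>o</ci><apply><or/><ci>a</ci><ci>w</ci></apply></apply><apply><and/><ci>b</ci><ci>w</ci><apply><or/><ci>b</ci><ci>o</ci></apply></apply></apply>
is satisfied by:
  {a: True, w: True, o: False}
  {a: True, w: False, o: False}
  {w: True, a: False, o: False}
  {a: False, w: False, o: False}
  {a: True, o: True, w: True}
  {a: True, o: True, w: False}
  {o: True, w: True, a: False}


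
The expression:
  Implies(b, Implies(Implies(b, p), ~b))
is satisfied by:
  {p: False, b: False}
  {b: True, p: False}
  {p: True, b: False}


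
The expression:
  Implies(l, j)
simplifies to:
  j | ~l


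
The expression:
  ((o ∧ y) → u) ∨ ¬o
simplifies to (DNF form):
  u ∨ ¬o ∨ ¬y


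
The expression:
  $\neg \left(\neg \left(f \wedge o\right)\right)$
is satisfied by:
  {f: True, o: True}


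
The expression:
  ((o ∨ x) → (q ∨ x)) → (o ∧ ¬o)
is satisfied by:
  {o: True, x: False, q: False}


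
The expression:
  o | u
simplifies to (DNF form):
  o | u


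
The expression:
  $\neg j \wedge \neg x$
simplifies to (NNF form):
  $\neg j \wedge \neg x$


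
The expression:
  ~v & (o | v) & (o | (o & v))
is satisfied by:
  {o: True, v: False}


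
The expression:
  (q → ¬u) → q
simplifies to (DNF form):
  q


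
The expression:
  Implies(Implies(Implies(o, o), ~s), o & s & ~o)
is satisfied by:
  {s: True}


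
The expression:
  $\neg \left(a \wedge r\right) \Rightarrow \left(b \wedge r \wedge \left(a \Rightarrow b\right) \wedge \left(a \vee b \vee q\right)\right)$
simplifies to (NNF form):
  $r \wedge \left(a \vee b\right)$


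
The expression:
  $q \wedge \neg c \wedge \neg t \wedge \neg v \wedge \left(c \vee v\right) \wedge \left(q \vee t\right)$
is never true.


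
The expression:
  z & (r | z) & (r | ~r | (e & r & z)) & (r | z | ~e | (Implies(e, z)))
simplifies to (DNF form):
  z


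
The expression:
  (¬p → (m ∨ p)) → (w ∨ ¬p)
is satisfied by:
  {w: True, p: False}
  {p: False, w: False}
  {p: True, w: True}


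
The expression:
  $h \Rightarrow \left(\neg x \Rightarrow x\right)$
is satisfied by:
  {x: True, h: False}
  {h: False, x: False}
  {h: True, x: True}


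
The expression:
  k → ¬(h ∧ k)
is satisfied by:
  {h: False, k: False}
  {k: True, h: False}
  {h: True, k: False}


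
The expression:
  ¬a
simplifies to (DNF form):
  ¬a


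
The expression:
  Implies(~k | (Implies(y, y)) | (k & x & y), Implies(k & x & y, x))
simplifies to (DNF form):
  True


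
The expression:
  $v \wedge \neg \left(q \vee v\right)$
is never true.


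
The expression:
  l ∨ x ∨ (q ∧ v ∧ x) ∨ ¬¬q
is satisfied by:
  {x: True, q: True, l: True}
  {x: True, q: True, l: False}
  {x: True, l: True, q: False}
  {x: True, l: False, q: False}
  {q: True, l: True, x: False}
  {q: True, l: False, x: False}
  {l: True, q: False, x: False}


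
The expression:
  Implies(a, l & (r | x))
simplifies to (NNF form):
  ~a | (l & r) | (l & x)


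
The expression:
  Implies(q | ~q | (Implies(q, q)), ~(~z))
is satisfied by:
  {z: True}


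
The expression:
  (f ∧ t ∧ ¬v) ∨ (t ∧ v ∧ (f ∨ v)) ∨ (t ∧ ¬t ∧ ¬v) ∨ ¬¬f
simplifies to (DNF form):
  f ∨ (t ∧ v)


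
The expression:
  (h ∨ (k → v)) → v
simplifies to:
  v ∨ (k ∧ ¬h)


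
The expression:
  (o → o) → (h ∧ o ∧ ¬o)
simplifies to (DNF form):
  False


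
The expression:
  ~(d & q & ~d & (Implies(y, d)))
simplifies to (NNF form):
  True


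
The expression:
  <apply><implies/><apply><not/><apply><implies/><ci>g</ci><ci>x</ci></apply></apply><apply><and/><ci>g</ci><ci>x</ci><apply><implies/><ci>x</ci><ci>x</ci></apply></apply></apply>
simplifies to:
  <apply><or/><ci>x</ci><apply><not/><ci>g</ci></apply></apply>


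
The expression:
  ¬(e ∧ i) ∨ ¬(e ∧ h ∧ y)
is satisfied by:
  {h: False, e: False, y: False, i: False}
  {i: True, h: False, e: False, y: False}
  {y: True, h: False, e: False, i: False}
  {i: True, y: True, h: False, e: False}
  {e: True, i: False, h: False, y: False}
  {i: True, e: True, h: False, y: False}
  {y: True, e: True, i: False, h: False}
  {i: True, y: True, e: True, h: False}
  {h: True, y: False, e: False, i: False}
  {i: True, h: True, y: False, e: False}
  {y: True, h: True, i: False, e: False}
  {i: True, y: True, h: True, e: False}
  {e: True, h: True, y: False, i: False}
  {i: True, e: True, h: True, y: False}
  {y: True, e: True, h: True, i: False}


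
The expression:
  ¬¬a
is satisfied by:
  {a: True}


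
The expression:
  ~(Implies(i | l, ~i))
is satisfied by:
  {i: True}


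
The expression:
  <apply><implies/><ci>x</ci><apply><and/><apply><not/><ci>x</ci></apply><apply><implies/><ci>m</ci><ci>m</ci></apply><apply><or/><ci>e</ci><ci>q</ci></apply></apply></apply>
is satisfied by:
  {x: False}


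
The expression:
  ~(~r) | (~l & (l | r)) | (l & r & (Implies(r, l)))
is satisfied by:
  {r: True}


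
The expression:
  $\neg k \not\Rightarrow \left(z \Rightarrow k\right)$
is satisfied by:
  {z: True, k: False}


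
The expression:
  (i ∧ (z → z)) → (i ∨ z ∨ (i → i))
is always true.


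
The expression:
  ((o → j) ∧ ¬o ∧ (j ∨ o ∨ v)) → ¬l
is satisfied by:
  {o: True, j: False, l: False, v: False}
  {o: True, v: True, j: False, l: False}
  {o: True, j: True, l: False, v: False}
  {o: True, v: True, j: True, l: False}
  {v: False, j: False, l: False, o: False}
  {v: True, j: False, l: False, o: False}
  {j: True, v: False, l: False, o: False}
  {v: True, j: True, l: False, o: False}
  {l: True, o: True, v: False, j: False}
  {v: True, l: True, o: True, j: False}
  {l: True, o: True, j: True, v: False}
  {v: True, l: True, o: True, j: True}
  {l: True, o: False, j: False, v: False}


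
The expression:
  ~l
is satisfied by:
  {l: False}


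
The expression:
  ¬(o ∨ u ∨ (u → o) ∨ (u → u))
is never true.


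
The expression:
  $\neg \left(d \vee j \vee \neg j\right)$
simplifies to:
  $\text{False}$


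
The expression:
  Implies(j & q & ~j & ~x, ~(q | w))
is always true.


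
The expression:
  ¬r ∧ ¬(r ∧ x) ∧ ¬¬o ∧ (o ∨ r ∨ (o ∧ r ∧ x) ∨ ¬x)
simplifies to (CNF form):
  o ∧ ¬r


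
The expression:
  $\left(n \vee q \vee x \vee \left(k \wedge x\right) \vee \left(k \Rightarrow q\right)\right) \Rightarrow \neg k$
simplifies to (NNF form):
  $\left(\neg n \wedge \neg q \wedge \neg x\right) \vee \neg k$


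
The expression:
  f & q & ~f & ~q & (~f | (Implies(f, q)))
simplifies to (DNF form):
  False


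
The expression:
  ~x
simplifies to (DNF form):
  ~x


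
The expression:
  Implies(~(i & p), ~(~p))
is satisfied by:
  {p: True}


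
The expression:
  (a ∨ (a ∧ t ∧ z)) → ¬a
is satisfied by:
  {a: False}


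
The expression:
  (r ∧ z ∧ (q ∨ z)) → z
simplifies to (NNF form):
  True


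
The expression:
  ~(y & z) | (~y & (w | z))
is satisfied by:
  {z: False, y: False}
  {y: True, z: False}
  {z: True, y: False}


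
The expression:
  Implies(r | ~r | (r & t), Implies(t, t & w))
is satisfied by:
  {w: True, t: False}
  {t: False, w: False}
  {t: True, w: True}


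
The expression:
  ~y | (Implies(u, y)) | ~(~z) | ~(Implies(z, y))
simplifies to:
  True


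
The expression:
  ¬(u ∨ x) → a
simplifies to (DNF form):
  a ∨ u ∨ x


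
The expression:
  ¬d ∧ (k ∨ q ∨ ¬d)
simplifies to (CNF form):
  ¬d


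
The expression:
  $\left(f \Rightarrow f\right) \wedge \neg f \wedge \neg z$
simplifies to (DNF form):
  $\neg f \wedge \neg z$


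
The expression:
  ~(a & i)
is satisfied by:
  {a: False, i: False}
  {i: True, a: False}
  {a: True, i: False}


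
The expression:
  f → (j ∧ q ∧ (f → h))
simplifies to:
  (h ∧ j ∧ q) ∨ ¬f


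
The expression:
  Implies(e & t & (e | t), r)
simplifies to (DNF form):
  r | ~e | ~t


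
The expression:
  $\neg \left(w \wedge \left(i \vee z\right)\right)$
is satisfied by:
  {z: False, w: False, i: False}
  {i: True, z: False, w: False}
  {z: True, i: False, w: False}
  {i: True, z: True, w: False}
  {w: True, i: False, z: False}


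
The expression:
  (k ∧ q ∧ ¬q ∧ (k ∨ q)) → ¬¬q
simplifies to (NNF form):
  True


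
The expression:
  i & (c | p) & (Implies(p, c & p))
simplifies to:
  c & i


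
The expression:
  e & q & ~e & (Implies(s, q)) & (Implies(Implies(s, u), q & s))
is never true.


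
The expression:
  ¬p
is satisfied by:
  {p: False}


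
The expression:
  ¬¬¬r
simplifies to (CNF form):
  ¬r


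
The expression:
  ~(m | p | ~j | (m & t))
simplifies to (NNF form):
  j & ~m & ~p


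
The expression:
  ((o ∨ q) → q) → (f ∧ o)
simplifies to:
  o ∧ (f ∨ ¬q)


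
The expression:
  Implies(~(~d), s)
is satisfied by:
  {s: True, d: False}
  {d: False, s: False}
  {d: True, s: True}


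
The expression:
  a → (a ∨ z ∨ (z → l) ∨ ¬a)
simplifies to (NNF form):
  True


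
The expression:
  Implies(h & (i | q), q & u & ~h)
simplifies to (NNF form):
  ~h | (~i & ~q)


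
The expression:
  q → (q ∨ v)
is always true.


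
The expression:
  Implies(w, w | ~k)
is always true.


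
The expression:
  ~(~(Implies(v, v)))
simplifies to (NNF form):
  True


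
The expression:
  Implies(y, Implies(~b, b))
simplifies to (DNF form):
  b | ~y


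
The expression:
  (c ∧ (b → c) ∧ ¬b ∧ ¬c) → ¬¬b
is always true.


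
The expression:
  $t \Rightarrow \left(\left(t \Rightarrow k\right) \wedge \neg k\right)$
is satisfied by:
  {t: False}


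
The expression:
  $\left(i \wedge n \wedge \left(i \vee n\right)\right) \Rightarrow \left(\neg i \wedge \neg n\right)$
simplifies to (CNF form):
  $\neg i \vee \neg n$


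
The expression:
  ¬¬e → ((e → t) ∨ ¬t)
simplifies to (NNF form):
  True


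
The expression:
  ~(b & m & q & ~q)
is always true.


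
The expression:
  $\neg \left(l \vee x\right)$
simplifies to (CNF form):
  $\neg l \wedge \neg x$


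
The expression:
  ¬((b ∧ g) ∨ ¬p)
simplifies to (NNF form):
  p ∧ (¬b ∨ ¬g)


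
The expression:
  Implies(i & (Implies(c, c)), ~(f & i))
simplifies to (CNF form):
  ~f | ~i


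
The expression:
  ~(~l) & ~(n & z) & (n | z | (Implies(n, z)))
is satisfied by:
  {l: True, z: False, n: False}
  {n: True, l: True, z: False}
  {z: True, l: True, n: False}


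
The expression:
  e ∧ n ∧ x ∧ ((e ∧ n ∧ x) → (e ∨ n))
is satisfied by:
  {e: True, x: True, n: True}


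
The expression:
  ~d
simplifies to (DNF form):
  ~d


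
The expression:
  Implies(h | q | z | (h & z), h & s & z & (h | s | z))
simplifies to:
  (h | ~q) & (h | ~z) & (s | ~z) & (z | ~h)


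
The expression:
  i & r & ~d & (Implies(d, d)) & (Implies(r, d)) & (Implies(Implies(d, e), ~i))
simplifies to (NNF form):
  False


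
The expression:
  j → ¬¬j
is always true.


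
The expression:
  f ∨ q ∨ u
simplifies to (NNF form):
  f ∨ q ∨ u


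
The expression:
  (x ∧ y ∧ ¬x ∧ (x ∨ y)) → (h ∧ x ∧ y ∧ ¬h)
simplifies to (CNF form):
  True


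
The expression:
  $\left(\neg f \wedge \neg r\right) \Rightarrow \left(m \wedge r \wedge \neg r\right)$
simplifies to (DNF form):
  $f \vee r$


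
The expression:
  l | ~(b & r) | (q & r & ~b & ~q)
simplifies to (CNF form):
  l | ~b | ~r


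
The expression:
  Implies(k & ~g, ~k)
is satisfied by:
  {g: True, k: False}
  {k: False, g: False}
  {k: True, g: True}


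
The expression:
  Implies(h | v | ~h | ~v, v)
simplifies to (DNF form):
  v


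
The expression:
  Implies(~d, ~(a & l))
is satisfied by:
  {d: True, l: False, a: False}
  {l: False, a: False, d: False}
  {a: True, d: True, l: False}
  {a: True, l: False, d: False}
  {d: True, l: True, a: False}
  {l: True, d: False, a: False}
  {a: True, l: True, d: True}


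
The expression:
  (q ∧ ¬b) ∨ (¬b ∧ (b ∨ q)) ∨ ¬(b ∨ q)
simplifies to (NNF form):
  ¬b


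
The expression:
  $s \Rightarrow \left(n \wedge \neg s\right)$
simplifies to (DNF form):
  $\neg s$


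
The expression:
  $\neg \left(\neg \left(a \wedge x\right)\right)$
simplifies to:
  $a \wedge x$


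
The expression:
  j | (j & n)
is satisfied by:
  {j: True}


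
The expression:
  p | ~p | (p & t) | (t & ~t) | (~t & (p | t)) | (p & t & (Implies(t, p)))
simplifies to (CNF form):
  True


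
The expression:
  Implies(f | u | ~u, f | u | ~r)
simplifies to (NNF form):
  f | u | ~r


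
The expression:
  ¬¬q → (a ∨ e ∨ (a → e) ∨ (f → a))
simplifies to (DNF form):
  True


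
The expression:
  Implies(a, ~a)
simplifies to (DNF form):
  ~a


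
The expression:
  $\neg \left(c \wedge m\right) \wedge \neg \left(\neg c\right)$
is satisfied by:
  {c: True, m: False}


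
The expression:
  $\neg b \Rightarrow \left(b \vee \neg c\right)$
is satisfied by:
  {b: True, c: False}
  {c: False, b: False}
  {c: True, b: True}


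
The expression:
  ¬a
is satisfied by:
  {a: False}


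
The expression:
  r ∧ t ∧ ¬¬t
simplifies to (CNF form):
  r ∧ t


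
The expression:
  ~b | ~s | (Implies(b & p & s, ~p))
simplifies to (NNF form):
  ~b | ~p | ~s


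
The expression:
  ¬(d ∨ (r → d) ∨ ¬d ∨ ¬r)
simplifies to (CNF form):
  False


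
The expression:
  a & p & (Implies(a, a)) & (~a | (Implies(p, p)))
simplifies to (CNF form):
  a & p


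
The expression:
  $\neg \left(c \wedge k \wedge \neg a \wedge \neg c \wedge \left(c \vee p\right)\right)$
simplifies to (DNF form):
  $\text{True}$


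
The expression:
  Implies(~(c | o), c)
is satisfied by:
  {o: True, c: True}
  {o: True, c: False}
  {c: True, o: False}
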